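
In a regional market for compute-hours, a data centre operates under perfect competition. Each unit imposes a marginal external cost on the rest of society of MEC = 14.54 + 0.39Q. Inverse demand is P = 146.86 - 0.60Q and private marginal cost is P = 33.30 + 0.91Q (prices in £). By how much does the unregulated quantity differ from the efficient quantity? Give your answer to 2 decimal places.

23.09 units

Market equilibrium (private): 33.30 + 0.91Q = 146.86 - 0.60Q → Q_m = 75.2053.
Social marginal cost = private MC + MEC = 47.84 + 1.30Q.
Set SMC = demand: 47.84 + 1.30Q = 146.86 - 0.60Q → Q* = 52.1158.
Gap = |75.2053 − 52.1158| = 23.0895.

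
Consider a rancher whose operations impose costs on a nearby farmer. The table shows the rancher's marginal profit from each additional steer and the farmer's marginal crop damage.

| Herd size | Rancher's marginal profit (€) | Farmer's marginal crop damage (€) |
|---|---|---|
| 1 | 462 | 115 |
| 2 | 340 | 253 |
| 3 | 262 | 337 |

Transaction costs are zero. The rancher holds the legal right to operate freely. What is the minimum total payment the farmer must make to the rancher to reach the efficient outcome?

€262

Left alone the rancher would choose level 3 (marginal profit stays positive).
Efficient level: k* = 2 (marginal profit ≥ marginal crop damage through 2).
The farmer must at least cover the rancher's forgone profit from cutting 3→2: 262 = 262.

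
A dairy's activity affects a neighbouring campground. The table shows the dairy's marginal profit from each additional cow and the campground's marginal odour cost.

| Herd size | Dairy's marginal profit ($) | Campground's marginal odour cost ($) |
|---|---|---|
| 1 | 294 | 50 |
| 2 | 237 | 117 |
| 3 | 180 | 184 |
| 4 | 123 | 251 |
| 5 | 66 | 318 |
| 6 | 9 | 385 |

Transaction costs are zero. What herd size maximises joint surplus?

Bargaining reaches the level where marginal profit last exceeds marginal odour cost.
That holds through level 2 (237 ≥ 117) but not at 3 (180 < 184).

2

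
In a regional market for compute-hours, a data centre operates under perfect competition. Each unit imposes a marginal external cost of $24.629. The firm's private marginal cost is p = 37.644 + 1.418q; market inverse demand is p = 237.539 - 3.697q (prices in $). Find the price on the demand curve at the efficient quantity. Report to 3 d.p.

Social marginal cost = private MC + MEC = 62.273 + 1.418q.
Set SMC = demand: 62.273 + 1.418q = 237.539 - 3.697q → q* = 34.2651.
Consumer price on the demand curve at q*: 237.539 − 3.697×34.2651 = 110.8609.

P = $110.861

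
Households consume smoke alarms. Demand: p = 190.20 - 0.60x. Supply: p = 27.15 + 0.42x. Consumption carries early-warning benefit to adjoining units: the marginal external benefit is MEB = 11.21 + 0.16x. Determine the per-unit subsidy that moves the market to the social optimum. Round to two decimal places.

Social marginal benefit = demand + MEB = 201.41 - 0.44x.
Set SMB = MC: 201.41 - 0.44x = 27.15 + 0.42x → x* = 202.6279.
The Pigouvian subsidy equals MEB at x*: 11.21 + 0.16×202.6279 = 43.6305.

subsidy = 43.63 per unit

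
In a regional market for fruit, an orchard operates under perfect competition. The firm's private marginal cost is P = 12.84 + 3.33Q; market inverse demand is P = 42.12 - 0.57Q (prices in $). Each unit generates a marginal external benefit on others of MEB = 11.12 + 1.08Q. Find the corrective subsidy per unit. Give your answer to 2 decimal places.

Social marginal cost = private MC − MEB = 1.72 + 2.25Q.
Set SMC = demand: 1.72 + 2.25Q = 42.12 - 0.57Q → Q* = 14.3262.
The Pigouvian subsidy equals MEB at Q*: 11.12 + 1.08×14.3262 = 26.5923.

subsidy = $26.59 per unit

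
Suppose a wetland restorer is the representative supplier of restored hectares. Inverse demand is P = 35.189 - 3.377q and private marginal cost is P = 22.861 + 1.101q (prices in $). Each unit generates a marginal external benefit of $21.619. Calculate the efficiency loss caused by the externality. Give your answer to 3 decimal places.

Market equilibrium (private): 22.861 + 1.101q = 35.189 - 3.377q → q_m = 2.7530.
Social marginal cost = private MC − MEB = 1.242 + 1.101q.
Set SMC = demand: 1.242 + 1.101q = 35.189 - 3.377q → q* = 7.5808.
The loss is the area between SMC and demand from q* to q_m; with linear curves that's a triangle of height MEB(q_m).
DWL = ½ × 4.8278 × 21.6190 = 52.1861.

DWL = $52.186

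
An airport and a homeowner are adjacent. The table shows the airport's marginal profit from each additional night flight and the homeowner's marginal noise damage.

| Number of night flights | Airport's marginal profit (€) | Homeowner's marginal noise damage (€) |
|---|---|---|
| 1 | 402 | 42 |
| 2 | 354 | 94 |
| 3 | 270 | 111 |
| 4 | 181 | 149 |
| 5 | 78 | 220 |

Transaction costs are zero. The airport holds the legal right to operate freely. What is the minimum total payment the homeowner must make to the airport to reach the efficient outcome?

Left alone the airport would choose level 5 (marginal profit stays positive).
Efficient level: k* = 4 (marginal profit ≥ marginal noise damage through 4).
The homeowner must at least cover the airport's forgone profit from cutting 5→4: 78 = 78.

€78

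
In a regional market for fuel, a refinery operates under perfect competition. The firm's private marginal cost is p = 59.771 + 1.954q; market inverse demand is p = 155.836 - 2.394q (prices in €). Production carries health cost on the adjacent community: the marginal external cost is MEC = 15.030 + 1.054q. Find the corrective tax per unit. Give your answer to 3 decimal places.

tax = €30.841 per unit

Social marginal cost = private MC + MEC = 74.801 + 3.008q.
Set SMC = demand: 74.801 + 3.008q = 155.836 - 2.394q → q* = 15.0009.
The Pigouvian tax equals MEC at q*: 15.030 + 1.054×15.0009 = 30.8409.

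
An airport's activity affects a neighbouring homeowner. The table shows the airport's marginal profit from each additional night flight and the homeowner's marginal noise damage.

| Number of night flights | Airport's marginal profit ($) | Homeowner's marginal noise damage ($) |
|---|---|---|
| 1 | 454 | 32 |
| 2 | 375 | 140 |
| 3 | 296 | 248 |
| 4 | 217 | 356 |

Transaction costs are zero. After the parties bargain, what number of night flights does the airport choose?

3

Bargaining reaches the level where marginal profit last exceeds marginal noise damage.
That holds through level 3 (296 ≥ 248) but not at 4 (217 < 356).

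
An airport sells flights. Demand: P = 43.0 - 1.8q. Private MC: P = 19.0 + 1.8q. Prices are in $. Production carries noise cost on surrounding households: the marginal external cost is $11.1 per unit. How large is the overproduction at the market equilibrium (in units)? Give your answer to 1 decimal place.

3.1 units

Market equilibrium (private): 19.0 + 1.8q = 43.0 - 1.8q → q_m = 6.6667.
Social marginal cost = private MC + MEC = 30.1 + 1.8q.
Set SMC = demand: 30.1 + 1.8q = 43.0 - 1.8q → q* = 3.5833.
Gap = |6.6667 − 3.5833| = 3.0834.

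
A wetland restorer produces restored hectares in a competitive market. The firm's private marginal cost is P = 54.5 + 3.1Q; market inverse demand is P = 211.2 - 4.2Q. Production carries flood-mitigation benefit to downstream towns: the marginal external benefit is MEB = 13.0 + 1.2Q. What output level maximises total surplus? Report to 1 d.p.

Q* = 27.8

Social marginal cost = private MC − MEB = 41.5 + 1.9Q.
Set SMC = demand: 41.5 + 1.9Q = 211.2 - 4.2Q → Q* = 27.8197.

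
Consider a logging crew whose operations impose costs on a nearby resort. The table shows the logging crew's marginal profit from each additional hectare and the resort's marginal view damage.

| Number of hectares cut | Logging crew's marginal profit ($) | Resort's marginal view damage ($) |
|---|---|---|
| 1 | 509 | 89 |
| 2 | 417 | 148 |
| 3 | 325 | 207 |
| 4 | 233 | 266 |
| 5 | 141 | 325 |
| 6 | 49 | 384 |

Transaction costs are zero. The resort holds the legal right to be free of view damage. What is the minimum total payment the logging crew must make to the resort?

$444

Efficient level: marginal profit ≥ marginal view damage through level 3, so k* = 3.
With the resort holding the right, the logging crew must at least compensate total damage at k*: 89 + 148 + 207 = 444.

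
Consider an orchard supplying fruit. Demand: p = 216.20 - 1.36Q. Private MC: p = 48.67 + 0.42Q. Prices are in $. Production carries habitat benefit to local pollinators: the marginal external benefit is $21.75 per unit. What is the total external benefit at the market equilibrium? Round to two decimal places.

$2047.07

Market equilibrium (private): 48.67 + 0.42Q = 216.20 - 1.36Q → Q_m = 94.1180.
Total external benefit = MEB × Q_m = 21.75 × 94.1180 = 2047.0665.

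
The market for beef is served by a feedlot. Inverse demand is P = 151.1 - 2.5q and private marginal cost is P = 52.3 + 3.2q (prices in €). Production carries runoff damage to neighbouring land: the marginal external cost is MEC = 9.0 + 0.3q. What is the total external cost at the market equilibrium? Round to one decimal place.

Market equilibrium (private): 52.3 + 3.2q = 151.1 - 2.5q → q_m = 17.3333.
Total external cost = ∫₀^{q_m} (9.0 + 0.3q) dq = 9.0×17.3333 + ½×0.3×17.3333² = 201.0662.

€201.1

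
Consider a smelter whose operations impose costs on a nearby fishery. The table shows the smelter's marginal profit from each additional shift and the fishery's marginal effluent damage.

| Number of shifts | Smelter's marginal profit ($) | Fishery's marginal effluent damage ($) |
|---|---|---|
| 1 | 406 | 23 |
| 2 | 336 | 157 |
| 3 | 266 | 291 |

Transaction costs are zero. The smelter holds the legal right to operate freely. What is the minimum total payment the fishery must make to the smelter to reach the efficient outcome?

Left alone the smelter would choose level 3 (marginal profit stays positive).
Efficient level: k* = 2 (marginal profit ≥ marginal effluent damage through 2).
The fishery must at least cover the smelter's forgone profit from cutting 3→2: 266 = 266.

$266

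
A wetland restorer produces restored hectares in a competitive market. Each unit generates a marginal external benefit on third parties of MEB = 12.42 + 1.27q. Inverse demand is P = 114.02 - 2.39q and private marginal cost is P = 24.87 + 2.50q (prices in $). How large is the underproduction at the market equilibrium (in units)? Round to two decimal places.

9.83 units

Market equilibrium (private): 24.87 + 2.50q = 114.02 - 2.39q → q_m = 18.2311.
Social marginal cost = private MC − MEB = 12.45 + 1.23q.
Set SMC = demand: 12.45 + 1.23q = 114.02 - 2.39q → q* = 28.0580.
Gap = |18.2311 − 28.0580| = 9.8269.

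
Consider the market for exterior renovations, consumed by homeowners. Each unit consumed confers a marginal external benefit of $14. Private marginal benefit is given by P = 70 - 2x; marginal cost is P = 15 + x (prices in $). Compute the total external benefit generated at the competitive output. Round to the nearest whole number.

Market equilibrium (private): 15 + x = 70 - 2x → x_m = 18.3333.
Total external benefit = MEB × x_m = 14 × 18.3333 = 256.6662.

$257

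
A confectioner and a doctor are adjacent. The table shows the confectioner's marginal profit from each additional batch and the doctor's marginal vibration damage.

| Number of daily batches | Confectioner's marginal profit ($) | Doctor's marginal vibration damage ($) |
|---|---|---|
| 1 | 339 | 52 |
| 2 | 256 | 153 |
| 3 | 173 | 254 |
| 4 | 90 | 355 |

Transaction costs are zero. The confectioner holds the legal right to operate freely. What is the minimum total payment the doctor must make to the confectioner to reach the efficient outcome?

Left alone the confectioner would choose level 4 (marginal profit stays positive).
Efficient level: k* = 2 (marginal profit ≥ marginal vibration damage through 2).
The doctor must at least cover the confectioner's forgone profit from cutting 4→2: 173 + 90 = 263.

$263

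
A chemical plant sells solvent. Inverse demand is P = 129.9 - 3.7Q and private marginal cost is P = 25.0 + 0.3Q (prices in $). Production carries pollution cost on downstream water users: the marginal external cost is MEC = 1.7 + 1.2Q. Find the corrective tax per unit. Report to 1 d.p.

tax = $25.5 per unit

Social marginal cost = private MC + MEC = 26.7 + 1.5Q.
Set SMC = demand: 26.7 + 1.5Q = 129.9 - 3.7Q → Q* = 19.8462.
The Pigouvian tax equals MEC at Q*: 1.7 + 1.2×19.8462 = 25.5154.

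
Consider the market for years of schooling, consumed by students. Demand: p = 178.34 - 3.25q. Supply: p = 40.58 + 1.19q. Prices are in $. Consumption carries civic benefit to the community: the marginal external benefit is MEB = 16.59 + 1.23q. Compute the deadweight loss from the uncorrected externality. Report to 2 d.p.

DWL = $466.97

Market equilibrium (private): 40.58 + 1.19q = 178.34 - 3.25q → q_m = 31.0270.
Social marginal benefit = demand + MEB = 194.93 - 2.02q.
Set SMB = MC: 194.93 - 2.02q = 40.58 + 1.19q → q* = 48.0841.
The loss is the area between SMB and MC from q* to q_m; with linear curves that's a triangle of height MEB(q_m).
DWL = ½ × 17.0571 × 54.7532 = 466.9654.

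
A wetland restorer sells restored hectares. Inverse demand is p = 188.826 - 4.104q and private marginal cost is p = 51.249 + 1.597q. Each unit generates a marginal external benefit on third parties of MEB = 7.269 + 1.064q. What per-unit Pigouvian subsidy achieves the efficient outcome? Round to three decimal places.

Social marginal cost = private MC − MEB = 43.980 + 0.533q.
Set SMC = demand: 43.980 + 0.533q = 188.826 - 4.104q → q* = 31.2370.
The Pigouvian subsidy equals MEB at q*: 7.269 + 1.064×31.2370 = 40.5052.

subsidy = 40.505 per unit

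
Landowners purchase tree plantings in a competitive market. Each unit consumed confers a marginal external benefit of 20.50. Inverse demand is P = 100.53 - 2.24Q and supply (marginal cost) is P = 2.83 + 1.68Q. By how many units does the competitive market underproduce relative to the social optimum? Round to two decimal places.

5.23 units

Market equilibrium (private): 2.83 + 1.68Q = 100.53 - 2.24Q → Q_m = 24.9235.
Social marginal benefit = demand + MEB = 121.03 - 2.24Q.
Set SMB = MC: 121.03 - 2.24Q = 2.83 + 1.68Q → Q* = 30.1531.
Gap = |24.9235 − 30.1531| = 5.2296.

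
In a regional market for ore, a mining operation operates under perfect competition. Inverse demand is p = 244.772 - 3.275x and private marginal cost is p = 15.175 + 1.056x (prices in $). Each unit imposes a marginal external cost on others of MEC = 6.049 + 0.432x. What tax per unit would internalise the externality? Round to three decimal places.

tax = $26.325 per unit

Social marginal cost = private MC + MEC = 21.224 + 1.488x.
Set SMC = demand: 21.224 + 1.488x = 244.772 - 3.275x → x* = 46.9343.
The Pigouvian tax equals MEC at x*: 6.049 + 0.432×46.9343 = 26.3246.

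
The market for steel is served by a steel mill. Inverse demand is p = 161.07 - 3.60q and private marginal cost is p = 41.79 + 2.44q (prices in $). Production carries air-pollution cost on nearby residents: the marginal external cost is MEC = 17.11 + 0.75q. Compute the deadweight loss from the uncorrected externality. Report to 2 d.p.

Market equilibrium (private): 41.79 + 2.44q = 161.07 - 3.60q → q_m = 19.7483.
Social marginal cost = private MC + MEC = 58.90 + 3.19q.
Set SMC = demand: 58.90 + 3.19q = 161.07 - 3.60q → q* = 15.0471.
The loss is the area between SMC and demand from q* to q_m; with linear curves that's a triangle of height MEC(q_m).
DWL = ½ × 4.7012 × 31.9213 = 75.0342.

DWL = $75.03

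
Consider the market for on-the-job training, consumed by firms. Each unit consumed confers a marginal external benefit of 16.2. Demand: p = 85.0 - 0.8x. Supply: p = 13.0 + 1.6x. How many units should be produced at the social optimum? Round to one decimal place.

x* = 36.8

Social marginal benefit = demand + MEB = 101.2 - 0.8x.
Set SMB = MC: 101.2 - 0.8x = 13.0 + 1.6x → x* = 36.7500.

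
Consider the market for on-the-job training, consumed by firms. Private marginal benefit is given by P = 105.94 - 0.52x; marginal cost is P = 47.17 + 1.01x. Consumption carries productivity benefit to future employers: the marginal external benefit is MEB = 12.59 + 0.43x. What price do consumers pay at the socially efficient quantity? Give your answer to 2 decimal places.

Social marginal benefit = demand + MEB = 118.53 - 0.09x.
Set SMB = MC: 118.53 - 0.09x = 47.17 + 1.01x → x* = 64.8727.
Consumer price on the demand curve at x*: 105.94 − 0.52×64.8727 = 72.2062.

P = 72.21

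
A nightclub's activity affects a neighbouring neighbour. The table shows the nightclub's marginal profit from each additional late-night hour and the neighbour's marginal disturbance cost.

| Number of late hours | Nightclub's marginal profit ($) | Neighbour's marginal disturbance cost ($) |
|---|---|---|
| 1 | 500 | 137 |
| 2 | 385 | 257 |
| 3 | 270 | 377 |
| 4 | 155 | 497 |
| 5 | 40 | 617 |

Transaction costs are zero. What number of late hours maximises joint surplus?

2

Bargaining reaches the level where marginal profit last exceeds marginal disturbance cost.
That holds through level 2 (385 ≥ 257) but not at 3 (270 < 377).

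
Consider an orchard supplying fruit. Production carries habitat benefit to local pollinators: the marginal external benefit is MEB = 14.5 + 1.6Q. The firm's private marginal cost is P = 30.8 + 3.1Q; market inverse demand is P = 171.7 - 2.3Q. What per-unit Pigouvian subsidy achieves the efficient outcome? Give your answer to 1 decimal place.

subsidy = 79.9 per unit

Social marginal cost = private MC − MEB = 16.3 + 1.5Q.
Set SMC = demand: 16.3 + 1.5Q = 171.7 - 2.3Q → Q* = 40.8947.
The Pigouvian subsidy equals MEB at Q*: 14.5 + 1.6×40.8947 = 79.9315.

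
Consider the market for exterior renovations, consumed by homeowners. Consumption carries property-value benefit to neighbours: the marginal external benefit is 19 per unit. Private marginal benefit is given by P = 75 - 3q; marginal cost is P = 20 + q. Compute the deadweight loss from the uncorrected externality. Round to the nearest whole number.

Market equilibrium (private): 20 + q = 75 - 3q → q_m = 13.7500.
Social marginal benefit = demand + MEB = 94 - 3q.
Set SMB = MC: 94 - 3q = 20 + q → q* = 18.5000.
Height of the DWL triangle at q_m is SMB(q_m) − MC(q_m) = MEB(q_m) = 19.0000.
DWL = ½ × 4.7500 × 19.0000 = 45.1250.

DWL = 45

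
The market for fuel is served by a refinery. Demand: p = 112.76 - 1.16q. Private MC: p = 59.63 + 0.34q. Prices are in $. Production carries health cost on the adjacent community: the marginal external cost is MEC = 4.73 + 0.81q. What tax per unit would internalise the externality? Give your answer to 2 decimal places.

Social marginal cost = private MC + MEC = 64.36 + 1.15q.
Set SMC = demand: 64.36 + 1.15q = 112.76 - 1.16q → q* = 20.9524.
The Pigouvian tax equals MEC at q*: 4.73 + 0.81×20.9524 = 21.7014.

tax = $21.70 per unit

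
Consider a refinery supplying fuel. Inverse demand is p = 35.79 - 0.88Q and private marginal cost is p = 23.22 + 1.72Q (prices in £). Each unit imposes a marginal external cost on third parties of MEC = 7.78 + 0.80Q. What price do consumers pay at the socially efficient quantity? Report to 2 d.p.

Social marginal cost = private MC + MEC = 31.00 + 2.52Q.
Set SMC = demand: 31.00 + 2.52Q = 35.79 - 0.88Q → Q* = 1.4088.
Consumer price on the demand curve at Q*: 35.79 − 0.88×1.4088 = 34.5503.

P = £34.55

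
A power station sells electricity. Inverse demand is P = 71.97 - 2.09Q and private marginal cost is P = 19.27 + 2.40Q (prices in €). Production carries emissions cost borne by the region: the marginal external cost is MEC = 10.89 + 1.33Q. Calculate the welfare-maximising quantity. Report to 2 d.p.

Social marginal cost = private MC + MEC = 30.16 + 3.73Q.
Set SMC = demand: 30.16 + 3.73Q = 71.97 - 2.09Q → Q* = 7.1838.

Q* = 7.18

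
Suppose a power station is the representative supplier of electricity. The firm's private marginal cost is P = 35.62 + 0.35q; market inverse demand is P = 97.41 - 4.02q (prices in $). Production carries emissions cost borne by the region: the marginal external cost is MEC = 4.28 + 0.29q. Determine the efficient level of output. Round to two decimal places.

q* = 12.34

Social marginal cost = private MC + MEC = 39.90 + 0.64q.
Set SMC = demand: 39.90 + 0.64q = 97.41 - 4.02q → q* = 12.3412.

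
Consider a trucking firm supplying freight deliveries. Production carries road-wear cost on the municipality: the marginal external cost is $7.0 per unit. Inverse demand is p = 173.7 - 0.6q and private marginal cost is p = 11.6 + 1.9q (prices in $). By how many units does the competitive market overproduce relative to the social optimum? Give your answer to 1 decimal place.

Market equilibrium (private): 11.6 + 1.9q = 173.7 - 0.6q → q_m = 64.8400.
Social marginal cost = private MC + MEC = 18.6 + 1.9q.
Set SMC = demand: 18.6 + 1.9q = 173.7 - 0.6q → q* = 62.0400.
Gap = |64.8400 − 62.0400| = 2.8000.

2.8 units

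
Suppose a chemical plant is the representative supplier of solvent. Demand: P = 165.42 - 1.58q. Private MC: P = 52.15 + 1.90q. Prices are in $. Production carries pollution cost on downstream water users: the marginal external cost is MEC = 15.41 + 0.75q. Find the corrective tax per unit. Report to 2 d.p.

tax = $32.76 per unit

Social marginal cost = private MC + MEC = 67.56 + 2.65q.
Set SMC = demand: 67.56 + 2.65q = 165.42 - 1.58q → q* = 23.1348.
The Pigouvian tax equals MEC at q*: 15.41 + 0.75×23.1348 = 32.7611.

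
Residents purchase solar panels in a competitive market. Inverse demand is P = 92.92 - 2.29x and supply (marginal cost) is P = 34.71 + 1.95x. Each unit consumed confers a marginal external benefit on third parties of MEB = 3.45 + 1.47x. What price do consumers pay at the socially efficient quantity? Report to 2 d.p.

Social marginal benefit = demand + MEB = 96.37 - 0.82x.
Set SMB = MC: 96.37 - 0.82x = 34.71 + 1.95x → x* = 22.2599.
Consumer price on the demand curve at x*: 92.92 − 2.29×22.2599 = 41.9448.

P = 41.94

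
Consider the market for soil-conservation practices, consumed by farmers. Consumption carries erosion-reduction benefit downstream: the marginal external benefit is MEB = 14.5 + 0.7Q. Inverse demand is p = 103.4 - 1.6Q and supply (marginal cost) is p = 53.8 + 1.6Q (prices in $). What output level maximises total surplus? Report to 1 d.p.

Q* = 25.6

Social marginal benefit = demand + MEB = 117.9 - 0.9Q.
Set SMB = MC: 117.9 - 0.9Q = 53.8 + 1.6Q → Q* = 25.6400.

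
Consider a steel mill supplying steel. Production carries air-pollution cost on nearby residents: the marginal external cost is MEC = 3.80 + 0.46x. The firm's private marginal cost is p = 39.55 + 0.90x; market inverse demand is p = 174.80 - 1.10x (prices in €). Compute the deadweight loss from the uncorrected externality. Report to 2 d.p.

DWL = €247.67

Market equilibrium (private): 39.55 + 0.90x = 174.80 - 1.10x → x_m = 67.6250.
Social marginal cost = private MC + MEC = 43.35 + 1.36x.
Set SMC = demand: 43.35 + 1.36x = 174.80 - 1.10x → x* = 53.4350.
The loss is the area between SMC and demand from x* to x_m; with linear curves that's a triangle of height MEC(x_m).
DWL = ½ × 14.1900 × 34.9075 = 247.6687.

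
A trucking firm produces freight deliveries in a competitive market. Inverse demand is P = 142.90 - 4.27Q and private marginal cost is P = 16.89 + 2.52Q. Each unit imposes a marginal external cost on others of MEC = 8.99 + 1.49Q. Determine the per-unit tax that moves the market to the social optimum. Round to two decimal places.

tax = 30.05 per unit

Social marginal cost = private MC + MEC = 25.88 + 4.01Q.
Set SMC = demand: 25.88 + 4.01Q = 142.90 - 4.27Q → Q* = 14.1329.
The Pigouvian tax equals MEC at Q*: 8.99 + 1.49×14.1329 = 30.0480.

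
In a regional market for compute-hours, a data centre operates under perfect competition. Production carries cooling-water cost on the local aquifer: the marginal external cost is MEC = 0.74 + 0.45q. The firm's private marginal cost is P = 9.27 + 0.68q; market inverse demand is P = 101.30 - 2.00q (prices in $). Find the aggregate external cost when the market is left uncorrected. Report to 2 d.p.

Market equilibrium (private): 9.27 + 0.68q = 101.30 - 2.00q → q_m = 34.3396.
Total external cost = ∫₀^{q_m} (0.74 + 0.45q) dq = 0.74×34.3396 + ½×0.45×34.3396² = 290.7331.

$290.73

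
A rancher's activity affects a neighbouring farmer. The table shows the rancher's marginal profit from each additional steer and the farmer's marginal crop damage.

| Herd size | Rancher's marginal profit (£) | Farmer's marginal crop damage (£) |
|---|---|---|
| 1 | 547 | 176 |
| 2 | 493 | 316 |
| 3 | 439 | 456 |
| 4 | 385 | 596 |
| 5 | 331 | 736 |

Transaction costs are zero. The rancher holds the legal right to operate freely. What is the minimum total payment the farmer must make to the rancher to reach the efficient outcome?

£1155

Left alone the rancher would choose level 5 (marginal profit stays positive).
Efficient level: k* = 2 (marginal profit ≥ marginal crop damage through 2).
The farmer must at least cover the rancher's forgone profit from cutting 5→2: 439 + 385 + 331 = 1155.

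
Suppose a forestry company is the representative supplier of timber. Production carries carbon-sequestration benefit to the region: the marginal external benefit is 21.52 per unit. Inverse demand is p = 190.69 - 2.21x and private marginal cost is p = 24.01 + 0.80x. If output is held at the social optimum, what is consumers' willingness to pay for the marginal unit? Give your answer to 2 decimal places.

Social marginal cost = private MC − MEB = 2.49 + 0.80x.
Set SMC = demand: 2.49 + 0.80x = 190.69 - 2.21x → x* = 62.5249.
Consumer price on the demand curve at x*: 190.69 − 2.21×62.5249 = 52.5100.

P = 52.51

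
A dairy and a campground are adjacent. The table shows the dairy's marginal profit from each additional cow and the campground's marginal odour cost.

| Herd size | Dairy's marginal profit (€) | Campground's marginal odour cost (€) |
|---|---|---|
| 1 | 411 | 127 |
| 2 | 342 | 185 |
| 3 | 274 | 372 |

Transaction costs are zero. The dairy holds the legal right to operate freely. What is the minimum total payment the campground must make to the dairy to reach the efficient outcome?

€274

Left alone the dairy would choose level 3 (marginal profit stays positive).
Efficient level: k* = 2 (marginal profit ≥ marginal odour cost through 2).
The campground must at least cover the dairy's forgone profit from cutting 3→2: 274 = 274.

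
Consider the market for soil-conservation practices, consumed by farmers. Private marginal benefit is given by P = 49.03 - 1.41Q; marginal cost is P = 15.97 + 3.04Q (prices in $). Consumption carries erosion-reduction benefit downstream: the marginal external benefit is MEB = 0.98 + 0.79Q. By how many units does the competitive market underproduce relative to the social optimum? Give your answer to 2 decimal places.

Market equilibrium (private): 15.97 + 3.04Q = 49.03 - 1.41Q → Q_m = 7.4292.
Social marginal benefit = demand + MEB = 50.01 - 0.62Q.
Set SMB = MC: 50.01 - 0.62Q = 15.97 + 3.04Q → Q* = 9.3005.
Gap = |7.4292 − 9.3005| = 1.8713.

1.87 units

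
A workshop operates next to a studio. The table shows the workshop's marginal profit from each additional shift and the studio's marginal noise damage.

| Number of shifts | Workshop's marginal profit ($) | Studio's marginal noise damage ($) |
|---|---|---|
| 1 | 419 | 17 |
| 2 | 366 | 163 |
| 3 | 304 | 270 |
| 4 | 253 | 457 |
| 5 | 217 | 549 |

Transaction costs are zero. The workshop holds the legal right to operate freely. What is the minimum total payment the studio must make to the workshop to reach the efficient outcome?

Left alone the workshop would choose level 5 (marginal profit stays positive).
Efficient level: k* = 3 (marginal profit ≥ marginal noise damage through 3).
The studio must at least cover the workshop's forgone profit from cutting 5→3: 253 + 217 = 470.

$470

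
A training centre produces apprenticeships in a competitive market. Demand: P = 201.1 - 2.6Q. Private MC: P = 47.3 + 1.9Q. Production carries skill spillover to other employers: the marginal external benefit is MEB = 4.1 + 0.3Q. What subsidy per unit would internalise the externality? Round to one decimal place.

subsidy = 15.4 per unit

Social marginal cost = private MC − MEB = 43.2 + 1.6Q.
Set SMC = demand: 43.2 + 1.6Q = 201.1 - 2.6Q → Q* = 37.5952.
The Pigouvian subsidy equals MEB at Q*: 4.1 + 0.3×37.5952 = 15.3786.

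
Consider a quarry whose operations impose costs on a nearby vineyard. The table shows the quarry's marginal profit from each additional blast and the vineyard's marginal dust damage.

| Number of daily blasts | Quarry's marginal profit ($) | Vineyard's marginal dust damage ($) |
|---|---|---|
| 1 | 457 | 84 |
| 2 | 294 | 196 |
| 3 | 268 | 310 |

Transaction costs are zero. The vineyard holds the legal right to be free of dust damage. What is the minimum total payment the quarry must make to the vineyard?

$280

Efficient level: marginal profit ≥ marginal dust damage through level 2, so k* = 2.
With the vineyard holding the right, the quarry must at least compensate total damage at k*: 84 + 196 = 280.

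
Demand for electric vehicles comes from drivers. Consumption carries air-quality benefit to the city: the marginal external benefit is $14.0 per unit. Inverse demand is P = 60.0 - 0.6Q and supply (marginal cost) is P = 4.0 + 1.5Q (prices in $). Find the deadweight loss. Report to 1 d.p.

DWL = $46.7

Market equilibrium (private): 4.0 + 1.5Q = 60.0 - 0.6Q → Q_m = 26.6667.
Social marginal benefit = demand + MEB = 74.0 - 0.6Q.
Set SMB = MC: 74.0 - 0.6Q = 4.0 + 1.5Q → Q* = 33.3333.
The loss is the area between SMB and MC from Q* to Q_m; with linear curves that's a triangle of height MEB(Q_m).
DWL = ½ × 6.6666 × 14.0000 = 46.6662.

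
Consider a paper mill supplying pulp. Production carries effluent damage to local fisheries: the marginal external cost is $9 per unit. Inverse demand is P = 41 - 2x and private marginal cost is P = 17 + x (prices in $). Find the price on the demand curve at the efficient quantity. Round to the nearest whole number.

Social marginal cost = private MC + MEC = 26 + x.
Set SMC = demand: 26 + x = 41 - 2x → x* = 5.0000.
Consumer price on the demand curve at x*: 41 − 2×5.0000 = 31.0000.

P = $31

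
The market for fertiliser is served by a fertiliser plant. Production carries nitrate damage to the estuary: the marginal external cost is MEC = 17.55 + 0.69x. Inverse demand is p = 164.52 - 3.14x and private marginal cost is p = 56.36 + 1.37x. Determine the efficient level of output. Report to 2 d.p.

Social marginal cost = private MC + MEC = 73.91 + 2.06x.
Set SMC = demand: 73.91 + 2.06x = 164.52 - 3.14x → x* = 17.4250.

x* = 17.43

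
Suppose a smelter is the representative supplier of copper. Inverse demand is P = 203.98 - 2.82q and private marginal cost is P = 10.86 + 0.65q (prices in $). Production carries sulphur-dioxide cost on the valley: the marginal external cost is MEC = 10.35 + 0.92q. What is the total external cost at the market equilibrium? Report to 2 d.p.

$2000.82

Market equilibrium (private): 10.86 + 0.65q = 203.98 - 2.82q → q_m = 55.6542.
Total external cost = ∫₀^{q_m} (10.35 + 0.92q) dq = 10.35×55.6542 + ½×0.92×55.6542² = 2000.8204.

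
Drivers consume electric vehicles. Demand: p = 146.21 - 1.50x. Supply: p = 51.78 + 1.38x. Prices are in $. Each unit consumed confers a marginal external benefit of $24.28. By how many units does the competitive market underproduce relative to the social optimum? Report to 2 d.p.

Market equilibrium (private): 51.78 + 1.38x = 146.21 - 1.50x → x_m = 32.7882.
Social marginal benefit = demand + MEB = 170.49 - 1.50x.
Set SMB = MC: 170.49 - 1.50x = 51.78 + 1.38x → x* = 41.2188.
Gap = |32.7882 − 41.2188| = 8.4306.

8.43 units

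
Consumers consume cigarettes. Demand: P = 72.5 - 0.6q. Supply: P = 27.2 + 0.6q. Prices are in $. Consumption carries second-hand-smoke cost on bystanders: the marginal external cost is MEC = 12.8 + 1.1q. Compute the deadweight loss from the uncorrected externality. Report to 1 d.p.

DWL = $641.6

Market equilibrium (private): 27.2 + 0.6q = 72.5 - 0.6q → q_m = 37.7500.
Social marginal benefit = demand − MEC = 59.7 - 1.7q.
Set SMB = MC: 59.7 - 1.7q = 27.2 + 0.6q → q* = 14.1304.
Between q* and q_m the wedge MC − SMB runs linearly from 0 to MEC(q_m), so the loss is a triangle.
DWL = ½ × 23.6196 × 54.3250 = 641.5674.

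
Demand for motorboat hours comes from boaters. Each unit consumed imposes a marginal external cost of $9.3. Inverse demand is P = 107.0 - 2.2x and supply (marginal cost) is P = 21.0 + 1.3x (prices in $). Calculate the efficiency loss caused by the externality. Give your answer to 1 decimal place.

DWL = $12.4

Market equilibrium (private): 21.0 + 1.3x = 107.0 - 2.2x → x_m = 24.5714.
Social marginal benefit = demand − MEC = 97.7 - 2.2x.
Set SMB = MC: 97.7 - 2.2x = 21.0 + 1.3x → x* = 21.9143.
The loss is the area between SMB and MC from x* to x_m; with linear curves that's a triangle of height MEC(x_m).
DWL = ½ × 2.6571 × 9.3000 = 12.3555.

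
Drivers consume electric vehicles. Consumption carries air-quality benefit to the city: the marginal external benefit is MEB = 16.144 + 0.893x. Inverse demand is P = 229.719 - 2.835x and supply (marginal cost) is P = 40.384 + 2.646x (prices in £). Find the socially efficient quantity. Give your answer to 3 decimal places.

Social marginal benefit = demand + MEB = 245.863 - 1.942x.
Set SMB = MC: 245.863 - 1.942x = 40.384 + 2.646x → x* = 44.7862.

x* = 44.786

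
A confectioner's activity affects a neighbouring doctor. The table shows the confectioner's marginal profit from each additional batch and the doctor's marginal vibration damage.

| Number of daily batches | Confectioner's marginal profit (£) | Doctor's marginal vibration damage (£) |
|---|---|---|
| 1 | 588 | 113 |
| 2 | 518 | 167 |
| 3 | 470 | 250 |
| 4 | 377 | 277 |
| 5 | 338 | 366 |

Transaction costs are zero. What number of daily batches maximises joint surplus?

Bargaining reaches the level where marginal profit last exceeds marginal vibration damage.
That holds through level 4 (377 ≥ 277) but not at 5 (338 < 366).

4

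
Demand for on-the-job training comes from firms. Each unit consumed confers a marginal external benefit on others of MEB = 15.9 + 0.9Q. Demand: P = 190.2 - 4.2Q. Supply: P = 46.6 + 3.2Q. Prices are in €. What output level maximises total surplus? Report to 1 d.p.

Q* = 24.5

Social marginal benefit = demand + MEB = 206.1 - 3.3Q.
Set SMB = MC: 206.1 - 3.3Q = 46.6 + 3.2Q → Q* = 24.5385.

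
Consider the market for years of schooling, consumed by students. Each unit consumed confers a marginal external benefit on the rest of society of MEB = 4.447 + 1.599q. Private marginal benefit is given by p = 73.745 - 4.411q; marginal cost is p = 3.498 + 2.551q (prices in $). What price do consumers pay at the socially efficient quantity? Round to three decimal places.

P = $12.310

Social marginal benefit = demand + MEB = 78.192 - 2.812q.
Set SMB = MC: 78.192 - 2.812q = 3.498 + 2.551q → q* = 13.9277.
Consumer price on the demand curve at q*: 73.745 − 4.411×13.9277 = 12.3099.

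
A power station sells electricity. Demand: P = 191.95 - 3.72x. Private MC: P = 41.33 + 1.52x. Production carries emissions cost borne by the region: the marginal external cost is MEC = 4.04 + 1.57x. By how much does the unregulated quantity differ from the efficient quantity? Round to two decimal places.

Market equilibrium (private): 41.33 + 1.52x = 191.95 - 3.72x → x_m = 28.7443.
Social marginal cost = private MC + MEC = 45.37 + 3.09x.
Set SMC = demand: 45.37 + 3.09x = 191.95 - 3.72x → x* = 21.5242.
Gap = |28.7443 − 21.5242| = 7.2201.

7.22 units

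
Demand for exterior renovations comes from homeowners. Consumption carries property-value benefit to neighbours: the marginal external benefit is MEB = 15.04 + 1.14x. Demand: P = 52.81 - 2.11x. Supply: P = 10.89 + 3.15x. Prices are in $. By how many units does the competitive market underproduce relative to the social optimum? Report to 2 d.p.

5.86 units

Market equilibrium (private): 10.89 + 3.15x = 52.81 - 2.11x → x_m = 7.9696.
Social marginal benefit = demand + MEB = 67.85 - 0.97x.
Set SMB = MC: 67.85 - 0.97x = 10.89 + 3.15x → x* = 13.8252.
Gap = |7.9696 − 13.8252| = 5.8556.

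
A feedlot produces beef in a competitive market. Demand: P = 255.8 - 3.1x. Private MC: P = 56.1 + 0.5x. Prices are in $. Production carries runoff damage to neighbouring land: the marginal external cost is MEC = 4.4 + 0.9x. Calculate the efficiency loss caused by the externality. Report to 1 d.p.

DWL = $327.9

Market equilibrium (private): 56.1 + 0.5x = 255.8 - 3.1x → x_m = 55.4722.
Social marginal cost = private MC + MEC = 60.5 + 1.4x.
Set SMC = demand: 60.5 + 1.4x = 255.8 - 3.1x → x* = 43.4000.
Between x* and x_m the wedge SMC − demand runs linearly from 0 to MEC(x_m), so the loss is a triangle.
DWL = ½ × 12.0722 × 54.3250 = 327.9111.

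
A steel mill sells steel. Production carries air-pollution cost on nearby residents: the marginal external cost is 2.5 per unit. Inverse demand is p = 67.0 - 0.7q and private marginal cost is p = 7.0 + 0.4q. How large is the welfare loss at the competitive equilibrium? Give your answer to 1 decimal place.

Market equilibrium (private): 7.0 + 0.4q = 67.0 - 0.7q → q_m = 54.5455.
Social marginal cost = private MC + MEC = 9.5 + 0.4q.
Set SMC = demand: 9.5 + 0.4q = 67.0 - 0.7q → q* = 52.2727.
Height of the DWL triangle at q_m is SMC(q_m) − demand(q_m) = MEC(q_m) = 2.5000.
DWL = ½ × 2.2728 × 2.5000 = 2.8410.

DWL = 2.8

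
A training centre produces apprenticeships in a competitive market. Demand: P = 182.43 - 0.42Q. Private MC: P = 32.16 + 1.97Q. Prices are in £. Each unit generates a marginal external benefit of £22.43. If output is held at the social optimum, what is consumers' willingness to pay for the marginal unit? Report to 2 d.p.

P = £152.08

Social marginal cost = private MC − MEB = 9.73 + 1.97Q.
Set SMC = demand: 9.73 + 1.97Q = 182.43 - 0.42Q → Q* = 72.2594.
Consumer price on the demand curve at Q*: 182.43 − 0.42×72.2594 = 152.0811.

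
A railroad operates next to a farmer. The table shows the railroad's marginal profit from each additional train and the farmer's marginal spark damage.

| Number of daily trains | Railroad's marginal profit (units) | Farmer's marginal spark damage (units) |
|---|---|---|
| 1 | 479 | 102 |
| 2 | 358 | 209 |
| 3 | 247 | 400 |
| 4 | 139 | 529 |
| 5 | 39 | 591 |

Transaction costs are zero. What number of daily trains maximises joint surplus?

2

Bargaining reaches the level where marginal profit last exceeds marginal spark damage.
That holds through level 2 (358 ≥ 209) but not at 3 (247 < 400).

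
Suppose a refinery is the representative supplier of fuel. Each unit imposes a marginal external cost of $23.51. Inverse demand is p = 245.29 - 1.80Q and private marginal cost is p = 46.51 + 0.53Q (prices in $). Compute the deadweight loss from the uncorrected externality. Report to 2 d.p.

Market equilibrium (private): 46.51 + 0.53Q = 245.29 - 1.80Q → Q_m = 85.3133.
Social marginal cost = private MC + MEC = 70.02 + 0.53Q.
Set SMC = demand: 70.02 + 0.53Q = 245.29 - 1.80Q → Q* = 75.2232.
The welfare-loss triangle has base |Q_m − Q*| and height MEC(Q_m) (the vertical gap between SMC and demand is zero at Q* and MEC at Q_m).
DWL = ½ × 10.0901 × 23.5100 = 118.6091.

DWL = $118.61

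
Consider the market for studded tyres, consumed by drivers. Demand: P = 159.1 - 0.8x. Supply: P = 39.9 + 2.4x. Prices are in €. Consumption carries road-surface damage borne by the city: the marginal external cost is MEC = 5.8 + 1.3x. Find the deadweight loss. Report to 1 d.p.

DWL = €326.7

Market equilibrium (private): 39.9 + 2.4x = 159.1 - 0.8x → x_m = 37.2500.
Social marginal benefit = demand − MEC = 153.3 - 2.1x.
Set SMB = MC: 153.3 - 2.1x = 39.9 + 2.4x → x* = 25.2000.
Between x* and x_m the wedge MC − SMB runs linearly from 0 to MEC(x_m), so the loss is a triangle.
DWL = ½ × 12.0500 × 54.2250 = 326.7056.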